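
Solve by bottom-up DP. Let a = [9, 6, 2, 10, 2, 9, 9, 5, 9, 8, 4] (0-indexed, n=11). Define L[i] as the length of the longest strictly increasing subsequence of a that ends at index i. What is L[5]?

   i    0    1    2    3    4    5    6    7    8    9   10
a[i]    9    6    2   10    2    9    9    5    9    8    4
L[i]    1    1    1    2    1    2    2    2    3    3    2

2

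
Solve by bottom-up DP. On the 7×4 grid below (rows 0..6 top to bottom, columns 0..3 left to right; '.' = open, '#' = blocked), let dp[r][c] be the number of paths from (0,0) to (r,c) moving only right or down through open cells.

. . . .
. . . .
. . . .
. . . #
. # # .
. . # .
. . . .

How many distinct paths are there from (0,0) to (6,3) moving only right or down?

2

r\c   0   1   2   3
  0   1   1   1   1
  1   1   2   3   4
  2   1   3   6  10
  3   1   4  10   0
  4   1   0   0   0
  5   1   1   0   0
  6   1   2   2   2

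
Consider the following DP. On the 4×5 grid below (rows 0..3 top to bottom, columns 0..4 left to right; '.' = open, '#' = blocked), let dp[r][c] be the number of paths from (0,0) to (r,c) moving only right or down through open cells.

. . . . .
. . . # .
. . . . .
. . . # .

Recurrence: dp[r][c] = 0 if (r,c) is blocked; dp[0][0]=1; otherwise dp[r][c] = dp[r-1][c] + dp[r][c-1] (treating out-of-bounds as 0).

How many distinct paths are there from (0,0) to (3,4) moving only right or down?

r\c   0   1   2   3   4
  0   1   1   1   1   1
  1   1   2   3   0   1
  2   1   3   6   6   7
  3   1   4  10   0   7

7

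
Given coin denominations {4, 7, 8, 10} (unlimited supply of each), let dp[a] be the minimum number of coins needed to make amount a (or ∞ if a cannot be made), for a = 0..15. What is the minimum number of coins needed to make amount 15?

2

 a  0  1  2  3  4  5  6  7  8  9 10 11 12 13 14 15
dp  0  -  -  -  1  -  -  1  1  -  1  2  2  -  2  2
(- denotes ∞ / unreachable)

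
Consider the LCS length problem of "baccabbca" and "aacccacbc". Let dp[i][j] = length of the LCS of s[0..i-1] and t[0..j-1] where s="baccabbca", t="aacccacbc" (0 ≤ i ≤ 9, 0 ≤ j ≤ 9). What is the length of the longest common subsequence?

   ''  a  a  c  c  c  a  c  b  c
''  0  0  0  0  0  0  0  0  0  0
 b  0  0  0  0  0  0  0  0  1  1
 a  0  1  1  1  1  1  1  1  1  1
 c  0  1  1  2  2  2  2  2  2  2
 c  0  1  1  2  3  3  3  3  3  3
 a  0  1  2  2  3  3  4  4  4  4
 b  0  1  2  2  3  3  4  4  5  5
 b  0  1  2  2  3  3  4  4  5  5
 c  0  1  2  3  3  4  4  5  5  6
 a  0  1  2  3  3  4  5  5  5  6

6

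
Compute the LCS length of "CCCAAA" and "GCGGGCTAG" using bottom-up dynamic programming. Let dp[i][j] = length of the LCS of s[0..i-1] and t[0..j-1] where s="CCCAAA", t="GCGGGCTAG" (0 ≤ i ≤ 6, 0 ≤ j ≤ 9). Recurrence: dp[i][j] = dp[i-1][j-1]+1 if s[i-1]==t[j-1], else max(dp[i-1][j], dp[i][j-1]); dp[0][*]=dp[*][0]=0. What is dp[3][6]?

2

   ''  G  C  G  G  G  C  T  A  G
''  0  0  0  0  0  0  0  0  0  0
 C  0  0  1  1  1  1  1  1  1  1
 C  0  0  1  1  1  1  2  2  2  2
 C  0  0  1  1  1  1  2  2  2  2
 A  0  0  1  1  1  1  2  2  3  3
 A  0  0  1  1  1  1  2  2  3  3
 A  0  0  1  1  1  1  2  2  3  3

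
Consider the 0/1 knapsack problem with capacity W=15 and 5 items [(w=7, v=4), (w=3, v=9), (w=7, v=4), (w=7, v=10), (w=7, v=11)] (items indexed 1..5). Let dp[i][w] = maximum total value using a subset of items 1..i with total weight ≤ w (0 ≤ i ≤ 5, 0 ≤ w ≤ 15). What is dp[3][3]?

9

i\w   0   1   2   3   4   5   6   7   8   9  10  11  12  13  14  15
  0   0   0   0   0   0   0   0   0   0   0   0   0   0   0   0   0
  1   0   0   0   0   0   0   0   4   4   4   4   4   4   4   4   4
  2   0   0   0   9   9   9   9   9   9   9  13  13  13  13  13  13
  3   0   0   0   9   9   9   9   9   9   9  13  13  13  13  13  13
  4   0   0   0   9   9   9   9  10  10  10  19  19  19  19  19  19
  5   0   0   0   9   9   9   9  11  11  11  20  20  20  20  21  21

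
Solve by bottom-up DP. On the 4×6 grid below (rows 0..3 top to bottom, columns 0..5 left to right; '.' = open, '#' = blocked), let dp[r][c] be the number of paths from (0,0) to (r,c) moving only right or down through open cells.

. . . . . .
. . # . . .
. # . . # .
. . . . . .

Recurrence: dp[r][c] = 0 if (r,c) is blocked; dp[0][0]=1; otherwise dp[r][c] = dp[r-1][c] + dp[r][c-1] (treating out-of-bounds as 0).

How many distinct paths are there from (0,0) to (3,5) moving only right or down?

r\c   0   1   2   3   4   5
  0   1   1   1   1   1   1
  1   1   2   0   1   2   3
  2   1   0   0   1   0   3
  3   1   1   1   2   2   5

5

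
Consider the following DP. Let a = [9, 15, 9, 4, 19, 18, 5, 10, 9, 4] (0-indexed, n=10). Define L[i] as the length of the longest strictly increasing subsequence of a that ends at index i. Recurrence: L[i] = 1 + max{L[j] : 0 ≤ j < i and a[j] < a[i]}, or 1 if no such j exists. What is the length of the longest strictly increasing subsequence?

3

   i    0    1    2    3    4    5    6    7    8    9
a[i]    9   15    9    4   19   18    5   10    9    4
L[i]    1    2    1    1    3    3    2    3    3    1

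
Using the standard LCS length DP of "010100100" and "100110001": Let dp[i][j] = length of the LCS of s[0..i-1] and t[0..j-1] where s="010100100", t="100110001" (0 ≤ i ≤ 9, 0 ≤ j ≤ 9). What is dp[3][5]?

   ''  1  0  0  1  1  0  0  0  1
''  0  0  0  0  0  0  0  0  0  0
 0  0  0  1  1  1  1  1  1  1  1
 1  0  1  1  1  2  2  2  2  2  2
 0  0  1  2  2  2  2  3  3  3  3
 1  0  1  2  2  3  3  3  3  3  4
 0  0  1  2  3  3  3  4  4  4  4
 0  0  1  2  3  3  3  4  5  5  5
 1  0  1  2  3  4  4  4  5  5  6
 0  0  1  2  3  4  4  5  5  6  6
 0  0  1  2  3  4  4  5  6  6  6

2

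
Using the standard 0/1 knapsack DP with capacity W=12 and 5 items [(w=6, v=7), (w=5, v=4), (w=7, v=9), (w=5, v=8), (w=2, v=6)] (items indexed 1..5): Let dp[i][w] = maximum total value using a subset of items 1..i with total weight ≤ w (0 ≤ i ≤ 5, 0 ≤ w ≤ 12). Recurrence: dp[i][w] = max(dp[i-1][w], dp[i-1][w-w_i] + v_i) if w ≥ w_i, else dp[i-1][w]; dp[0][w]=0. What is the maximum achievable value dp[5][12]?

i\w   0   1   2   3   4   5   6   7   8   9  10  11  12
  0   0   0   0   0   0   0   0   0   0   0   0   0   0
  1   0   0   0   0   0   0   7   7   7   7   7   7   7
  2   0   0   0   0   0   4   7   7   7   7   7  11  11
  3   0   0   0   0   0   4   7   9   9   9   9  11  13
  4   0   0   0   0   0   8   8   9   9   9  12  15  17
  5   0   0   6   6   6   8   8  14  14  15  15  15  18

18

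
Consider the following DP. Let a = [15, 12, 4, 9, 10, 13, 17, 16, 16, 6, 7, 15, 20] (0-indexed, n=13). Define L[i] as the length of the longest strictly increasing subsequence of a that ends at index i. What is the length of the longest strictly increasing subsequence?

6

   i    0    1    2    3    4    5    6    7    8    9   10   11   12
a[i]   15   12    4    9   10   13   17   16   16    6    7   15   20
L[i]    1    1    1    2    3    4    5    5    5    2    3    5    6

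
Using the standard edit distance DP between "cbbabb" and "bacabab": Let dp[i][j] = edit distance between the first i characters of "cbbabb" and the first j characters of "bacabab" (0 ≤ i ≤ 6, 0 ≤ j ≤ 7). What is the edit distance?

   ''  b  a  c  a  b  a  b
''  0  1  2  3  4  5  6  7
 c  1  1  2  2  3  4  5  6
 b  2  1  2  3  3  3  4  5
 b  3  2  2  3  4  3  4  4
 a  4  3  2  3  3  4  3  4
 b  5  4  3  3  4  3  4  3
 b  6  5  4  4  4  4  4  4

4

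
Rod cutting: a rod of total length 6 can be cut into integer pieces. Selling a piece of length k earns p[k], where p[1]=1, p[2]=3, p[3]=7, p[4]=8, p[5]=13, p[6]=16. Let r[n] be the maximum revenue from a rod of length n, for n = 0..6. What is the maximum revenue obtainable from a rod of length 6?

16

   n    0    1    2    3    4    5    6
r[n]    0    1    3    7    8   13   16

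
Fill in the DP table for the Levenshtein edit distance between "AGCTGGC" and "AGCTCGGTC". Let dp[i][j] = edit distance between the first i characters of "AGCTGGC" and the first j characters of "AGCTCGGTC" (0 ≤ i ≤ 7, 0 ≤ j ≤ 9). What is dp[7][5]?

2

   ''  A  G  C  T  C  G  G  T  C
''  0  1  2  3  4  5  6  7  8  9
 A  1  0  1  2  3  4  5  6  7  8
 G  2  1  0  1  2  3  4  5  6  7
 C  3  2  1  0  1  2  3  4  5  6
 T  4  3  2  1  0  1  2  3  4  5
 G  5  4  3  2  1  1  1  2  3  4
 G  6  5  4  3  2  2  1  1  2  3
 C  7  6  5  4  3  2  2  2  2  2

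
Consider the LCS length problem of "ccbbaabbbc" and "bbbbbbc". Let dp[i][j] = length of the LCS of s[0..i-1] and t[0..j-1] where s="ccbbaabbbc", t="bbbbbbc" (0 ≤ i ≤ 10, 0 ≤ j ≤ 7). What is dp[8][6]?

4

   ''  b  b  b  b  b  b  c
''  0  0  0  0  0  0  0  0
 c  0  0  0  0  0  0  0  1
 c  0  0  0  0  0  0  0  1
 b  0  1  1  1  1  1  1  1
 b  0  1  2  2  2  2  2  2
 a  0  1  2  2  2  2  2  2
 a  0  1  2  2  2  2  2  2
 b  0  1  2  3  3  3  3  3
 b  0  1  2  3  4  4  4  4
 b  0  1  2  3  4  5  5  5
 c  0  1  2  3  4  5  5  6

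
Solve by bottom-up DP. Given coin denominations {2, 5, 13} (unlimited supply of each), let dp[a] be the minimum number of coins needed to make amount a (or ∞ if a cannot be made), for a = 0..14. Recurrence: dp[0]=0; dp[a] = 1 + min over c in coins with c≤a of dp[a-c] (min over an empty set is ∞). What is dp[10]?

2

 a  0  1  2  3  4  5  6  7  8  9 10 11 12 13 14
dp  0  -  1  -  2  1  3  2  4  3  2  4  3  1  4
(- denotes ∞ / unreachable)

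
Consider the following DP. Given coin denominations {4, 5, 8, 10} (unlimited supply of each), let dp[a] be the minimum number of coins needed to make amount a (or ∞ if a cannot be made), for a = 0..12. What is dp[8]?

1

 a  0  1  2  3  4  5  6  7  8  9 10 11 12
dp  0  -  -  -  1  1  -  -  1  2  1  -  2
(- denotes ∞ / unreachable)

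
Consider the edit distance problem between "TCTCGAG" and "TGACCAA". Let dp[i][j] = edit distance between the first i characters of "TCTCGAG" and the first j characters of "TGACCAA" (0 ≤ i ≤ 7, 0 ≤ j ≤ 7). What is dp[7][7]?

4

   ''  T  G  A  C  C  A  A
''  0  1  2  3  4  5  6  7
 T  1  0  1  2  3  4  5  6
 C  2  1  1  2  2  3  4  5
 T  3  2  2  2  3  3  4  5
 C  4  3  3  3  2  3  4  5
 G  5  4  3  4  3  3  4  5
 A  6  5  4  3  4  4  3  4
 G  7  6  5  4  4  5  4  4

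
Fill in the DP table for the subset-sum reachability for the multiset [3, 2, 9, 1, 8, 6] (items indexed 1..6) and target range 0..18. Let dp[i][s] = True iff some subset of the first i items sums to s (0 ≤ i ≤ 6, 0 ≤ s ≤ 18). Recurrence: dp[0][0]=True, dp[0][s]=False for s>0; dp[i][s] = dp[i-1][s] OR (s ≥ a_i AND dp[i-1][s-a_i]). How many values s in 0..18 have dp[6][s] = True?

19

i\s   0   1   2   3   4   5   6   7   8   9  10  11  12  13  14  15  16  17  18
  0   T   F   F   F   F   F   F   F   F   F   F   F   F   F   F   F   F   F   F
  1   T   F   F   T   F   F   F   F   F   F   F   F   F   F   F   F   F   F   F
  2   T   F   T   T   F   T   F   F   F   F   F   F   F   F   F   F   F   F   F
  3   T   F   T   T   F   T   F   F   F   T   F   T   T   F   T   F   F   F   F
  4   T   T   T   T   T   T   T   F   F   T   T   T   T   T   T   T   F   F   F
  5   T   T   T   T   T   T   T   F   T   T   T   T   T   T   T   T   F   T   T
  6   T   T   T   T   T   T   T   T   T   T   T   T   T   T   T   T   T   T   T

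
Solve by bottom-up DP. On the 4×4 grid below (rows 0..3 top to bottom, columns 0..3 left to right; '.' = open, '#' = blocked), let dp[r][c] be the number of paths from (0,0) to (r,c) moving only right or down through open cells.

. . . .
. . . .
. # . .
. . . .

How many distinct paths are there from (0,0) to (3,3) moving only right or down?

11

r\c   0   1   2   3
  0   1   1   1   1
  1   1   2   3   4
  2   1   0   3   7
  3   1   1   4  11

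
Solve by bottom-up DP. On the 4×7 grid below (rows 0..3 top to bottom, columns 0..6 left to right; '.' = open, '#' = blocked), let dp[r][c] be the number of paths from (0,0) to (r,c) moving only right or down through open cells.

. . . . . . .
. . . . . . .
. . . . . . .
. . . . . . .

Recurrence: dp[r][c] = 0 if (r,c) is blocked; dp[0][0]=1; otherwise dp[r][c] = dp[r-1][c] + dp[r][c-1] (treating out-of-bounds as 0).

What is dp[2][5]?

r\c   0   1   2   3   4   5   6
  0   1   1   1   1   1   1   1
  1   1   2   3   4   5   6   7
  2   1   3   6  10  15  21  28
  3   1   4  10  20  35  56  84

21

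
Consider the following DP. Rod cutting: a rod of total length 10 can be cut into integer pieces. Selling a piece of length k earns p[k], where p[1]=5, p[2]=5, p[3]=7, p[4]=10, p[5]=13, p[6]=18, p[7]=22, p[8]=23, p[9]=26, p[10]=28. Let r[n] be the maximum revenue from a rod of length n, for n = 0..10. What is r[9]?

45

   n    0    1    2    3    4    5    6    7    8    9   10
r[n]    0    5   10   15   20   25   30   35   40   45   50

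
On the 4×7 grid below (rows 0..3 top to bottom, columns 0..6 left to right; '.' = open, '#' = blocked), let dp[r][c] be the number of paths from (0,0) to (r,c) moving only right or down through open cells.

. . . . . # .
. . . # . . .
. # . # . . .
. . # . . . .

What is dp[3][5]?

r\c   0   1   2   3   4   5   6
  0   1   1   1   1   1   0   0
  1   1   2   3   0   1   1   1
  2   1   0   3   0   1   2   3
  3   1   1   0   0   1   3   6

3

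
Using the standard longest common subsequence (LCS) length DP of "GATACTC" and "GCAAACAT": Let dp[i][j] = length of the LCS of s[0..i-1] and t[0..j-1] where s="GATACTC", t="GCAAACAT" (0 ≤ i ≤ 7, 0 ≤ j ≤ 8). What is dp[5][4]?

3

   ''  G  C  A  A  A  C  A  T
''  0  0  0  0  0  0  0  0  0
 G  0  1  1  1  1  1  1  1  1
 A  0  1  1  2  2  2  2  2  2
 T  0  1  1  2  2  2  2  2  3
 A  0  1  1  2  3  3  3  3  3
 C  0  1  2  2  3  3  4  4  4
 T  0  1  2  2  3  3  4  4  5
 C  0  1  2  2  3  3  4  4  5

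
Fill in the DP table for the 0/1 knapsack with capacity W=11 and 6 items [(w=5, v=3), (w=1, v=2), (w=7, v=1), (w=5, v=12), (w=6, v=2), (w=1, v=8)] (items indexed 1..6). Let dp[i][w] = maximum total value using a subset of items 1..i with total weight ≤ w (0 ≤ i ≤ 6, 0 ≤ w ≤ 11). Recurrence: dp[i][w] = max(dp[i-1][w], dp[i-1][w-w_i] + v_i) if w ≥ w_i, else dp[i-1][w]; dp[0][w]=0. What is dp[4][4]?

i\w   0   1   2   3   4   5   6   7   8   9  10  11
  0   0   0   0   0   0   0   0   0   0   0   0   0
  1   0   0   0   0   0   3   3   3   3   3   3   3
  2   0   2   2   2   2   3   5   5   5   5   5   5
  3   0   2   2   2   2   3   5   5   5   5   5   5
  4   0   2   2   2   2  12  14  14  14  14  15  17
  5   0   2   2   2   2  12  14  14  14  14  15  17
  6   0   8  10  10  10  12  20  22  22  22  22  23

2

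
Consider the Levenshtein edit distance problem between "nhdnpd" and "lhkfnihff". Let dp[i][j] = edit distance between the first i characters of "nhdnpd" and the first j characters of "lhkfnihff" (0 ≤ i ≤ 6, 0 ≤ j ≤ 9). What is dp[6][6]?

   ''  l  h  k  f  n  i  h  f  f
''  0  1  2  3  4  5  6  7  8  9
 n  1  1  2  3  4  4  5  6  7  8
 h  2  2  1  2  3  4  5  5  6  7
 d  3  3  2  2  3  4  5  6  6  7
 n  4  4  3  3  3  3  4  5  6  7
 p  5  5  4  4  4  4  4  5  6  7
 d  6  6  5  5  5  5  5  5  6  7

5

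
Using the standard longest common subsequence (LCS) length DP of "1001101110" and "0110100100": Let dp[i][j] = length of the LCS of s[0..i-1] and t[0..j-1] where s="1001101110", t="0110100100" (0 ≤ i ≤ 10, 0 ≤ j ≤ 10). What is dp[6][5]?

   ''  0  1  1  0  1  0  0  1  0  0
''  0  0  0  0  0  0  0  0  0  0  0
 1  0  0  1  1  1  1  1  1  1  1  1
 0  0  1  1  1  2  2  2  2  2  2  2
 0  0  1  1  1  2  2  3  3  3  3  3
 1  0  1  2  2  2  3  3  3  4  4  4
 1  0  1  2  3  3  3  3  3  4  4  4
 0  0  1  2  3  4  4  4  4  4  5  5
 1  0  1  2  3  4  5  5  5  5  5  5
 1  0  1  2  3  4  5  5  5  6  6  6
 1  0  1  2  3  4  5  5  5  6  6  6
 0  0  1  2  3  4  5  6  6  6  7  7

4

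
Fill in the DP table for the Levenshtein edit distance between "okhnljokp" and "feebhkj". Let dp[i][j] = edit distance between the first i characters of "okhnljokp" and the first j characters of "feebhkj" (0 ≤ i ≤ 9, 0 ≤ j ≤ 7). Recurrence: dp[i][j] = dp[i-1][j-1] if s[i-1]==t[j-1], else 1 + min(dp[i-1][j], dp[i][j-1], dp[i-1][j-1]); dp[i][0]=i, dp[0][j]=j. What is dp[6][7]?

6

   ''  f  e  e  b  h  k  j
''  0  1  2  3  4  5  6  7
 o  1  1  2  3  4  5  6  7
 k  2  2  2  3  4  5  5  6
 h  3  3  3  3  4  4  5  6
 n  4  4  4  4  4  5  5  6
 l  5  5  5  5  5  5  6  6
 j  6  6  6  6  6  6  6  6
 o  7  7  7  7  7  7  7  7
 k  8  8  8  8  8  8  7  8
 p  9  9  9  9  9  9  8  8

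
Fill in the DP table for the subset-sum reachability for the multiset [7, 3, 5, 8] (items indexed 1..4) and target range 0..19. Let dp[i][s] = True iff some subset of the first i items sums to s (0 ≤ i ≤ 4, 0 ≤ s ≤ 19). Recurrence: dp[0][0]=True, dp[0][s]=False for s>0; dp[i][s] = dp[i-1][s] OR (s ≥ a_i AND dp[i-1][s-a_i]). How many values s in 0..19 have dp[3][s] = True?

i\s   0   1   2   3   4   5   6   7   8   9  10  11  12  13  14  15  16  17  18  19
  0   T   F   F   F   F   F   F   F   F   F   F   F   F   F   F   F   F   F   F   F
  1   T   F   F   F   F   F   F   T   F   F   F   F   F   F   F   F   F   F   F   F
  2   T   F   F   T   F   F   F   T   F   F   T   F   F   F   F   F   F   F   F   F
  3   T   F   F   T   F   T   F   T   T   F   T   F   T   F   F   T   F   F   F   F
  4   T   F   F   T   F   T   F   T   T   F   T   T   T   T   F   T   T   F   T   F

8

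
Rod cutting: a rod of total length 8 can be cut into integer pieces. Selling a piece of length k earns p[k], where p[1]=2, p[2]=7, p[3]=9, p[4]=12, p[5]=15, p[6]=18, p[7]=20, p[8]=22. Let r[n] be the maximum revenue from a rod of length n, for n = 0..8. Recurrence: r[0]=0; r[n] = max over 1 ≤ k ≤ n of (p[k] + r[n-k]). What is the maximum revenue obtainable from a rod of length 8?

28

   n    0    1    2    3    4    5    6    7    8
r[n]    0    2    7    9   14   16   21   23   28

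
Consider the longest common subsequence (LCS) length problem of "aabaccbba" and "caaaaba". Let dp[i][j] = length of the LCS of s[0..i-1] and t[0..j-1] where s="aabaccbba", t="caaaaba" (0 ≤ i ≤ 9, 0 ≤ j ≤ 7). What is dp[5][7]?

   ''  c  a  a  a  a  b  a
''  0  0  0  0  0  0  0  0
 a  0  0  1  1  1  1  1  1
 a  0  0  1  2  2  2  2  2
 b  0  0  1  2  2  2  3  3
 a  0  0  1  2  3  3  3  4
 c  0  1  1  2  3  3  3  4
 c  0  1  1  2  3  3  3  4
 b  0  1  1  2  3  3  4  4
 b  0  1  1  2  3  3  4  4
 a  0  1  2  2  3  4  4  5

4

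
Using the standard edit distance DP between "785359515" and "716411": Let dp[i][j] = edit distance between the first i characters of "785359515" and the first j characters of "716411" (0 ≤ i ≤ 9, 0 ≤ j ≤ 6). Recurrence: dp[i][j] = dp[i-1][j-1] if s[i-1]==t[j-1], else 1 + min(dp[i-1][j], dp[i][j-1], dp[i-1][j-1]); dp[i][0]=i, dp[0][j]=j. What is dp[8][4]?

7

   ''  7  1  6  4  1  1
''  0  1  2  3  4  5  6
 7  1  0  1  2  3  4  5
 8  2  1  1  2  3  4  5
 5  3  2  2  2  3  4  5
 3  4  3  3  3  3  4  5
 5  5  4  4  4  4  4  5
 9  6  5  5  5  5  5  5
 5  7  6  6  6  6  6  6
 1  8  7  6  7  7  6  6
 5  9  8  7  7  8  7  7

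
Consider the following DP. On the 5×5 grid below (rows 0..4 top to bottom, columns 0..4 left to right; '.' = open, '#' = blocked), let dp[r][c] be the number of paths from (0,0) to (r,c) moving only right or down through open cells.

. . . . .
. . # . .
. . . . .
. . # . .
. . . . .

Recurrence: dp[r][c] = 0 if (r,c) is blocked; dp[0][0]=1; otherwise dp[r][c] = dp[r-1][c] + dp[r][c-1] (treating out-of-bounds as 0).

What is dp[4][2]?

5

r\c   0   1   2   3   4
  0   1   1   1   1   1
  1   1   2   0   1   2
  2   1   3   3   4   6
  3   1   4   0   4  10
  4   1   5   5   9  19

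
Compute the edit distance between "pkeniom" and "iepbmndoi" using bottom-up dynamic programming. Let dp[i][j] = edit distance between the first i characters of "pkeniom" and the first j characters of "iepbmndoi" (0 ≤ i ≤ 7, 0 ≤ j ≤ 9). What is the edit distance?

6

   ''  i  e  p  b  m  n  d  o  i
''  0  1  2  3  4  5  6  7  8  9
 p  1  1  2  2  3  4  5  6  7  8
 k  2  2  2  3  3  4  5  6  7  8
 e  3  3  2  3  4  4  5  6  7  8
 n  4  4  3  3  4  5  4  5  6  7
 i  5  4  4  4  4  5  5  5  6  6
 o  6  5  5  5  5  5  6  6  5  6
 m  7  6  6  6  6  5  6  7  6  6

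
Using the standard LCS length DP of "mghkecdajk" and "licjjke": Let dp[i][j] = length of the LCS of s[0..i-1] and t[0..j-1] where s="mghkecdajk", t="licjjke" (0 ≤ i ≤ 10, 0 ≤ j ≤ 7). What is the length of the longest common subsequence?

   ''  l  i  c  j  j  k  e
''  0  0  0  0  0  0  0  0
 m  0  0  0  0  0  0  0  0
 g  0  0  0  0  0  0  0  0
 h  0  0  0  0  0  0  0  0
 k  0  0  0  0  0  0  1  1
 e  0  0  0  0  0  0  1  2
 c  0  0  0  1  1  1  1  2
 d  0  0  0  1  1  1  1  2
 a  0  0  0  1  1  1  1  2
 j  0  0  0  1  2  2  2  2
 k  0  0  0  1  2  2  3  3

3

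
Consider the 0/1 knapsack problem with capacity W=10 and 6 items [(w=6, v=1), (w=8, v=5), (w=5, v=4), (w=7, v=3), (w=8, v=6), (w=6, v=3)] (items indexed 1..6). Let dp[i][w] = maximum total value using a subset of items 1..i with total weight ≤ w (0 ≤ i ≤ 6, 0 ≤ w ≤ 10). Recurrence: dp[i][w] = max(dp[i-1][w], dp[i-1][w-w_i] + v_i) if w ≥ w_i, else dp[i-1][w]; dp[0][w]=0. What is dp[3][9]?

i\w   0   1   2   3   4   5   6   7   8   9  10
  0   0   0   0   0   0   0   0   0   0   0   0
  1   0   0   0   0   0   0   1   1   1   1   1
  2   0   0   0   0   0   0   1   1   5   5   5
  3   0   0   0   0   0   4   4   4   5   5   5
  4   0   0   0   0   0   4   4   4   5   5   5
  5   0   0   0   0   0   4   4   4   6   6   6
  6   0   0   0   0   0   4   4   4   6   6   6

5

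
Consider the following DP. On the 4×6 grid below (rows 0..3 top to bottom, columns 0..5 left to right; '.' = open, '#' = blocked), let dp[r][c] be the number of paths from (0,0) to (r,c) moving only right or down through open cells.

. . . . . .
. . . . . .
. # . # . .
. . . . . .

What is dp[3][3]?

4

r\c   0   1   2   3   4   5
  0   1   1   1   1   1   1
  1   1   2   3   4   5   6
  2   1   0   3   0   5  11
  3   1   1   4   4   9  20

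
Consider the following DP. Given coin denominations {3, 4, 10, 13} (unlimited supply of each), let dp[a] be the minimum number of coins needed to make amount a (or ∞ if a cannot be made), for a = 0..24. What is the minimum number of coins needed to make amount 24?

 a  0  1  2  3  4  5  6  7  8  9 10 11 12 13 14 15 16 17 18 19 20 21 22 23 24
dp  0  -  -  1  1  -  2  2  2  3  1  3  3  1  2  4  2  2  3  3  2  3  4  2  3
(- denotes ∞ / unreachable)

3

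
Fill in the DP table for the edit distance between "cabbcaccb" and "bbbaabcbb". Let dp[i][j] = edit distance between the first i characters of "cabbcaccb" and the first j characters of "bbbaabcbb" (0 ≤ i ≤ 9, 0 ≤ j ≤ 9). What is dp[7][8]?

5

   ''  b  b  b  a  a  b  c  b  b
''  0  1  2  3  4  5  6  7  8  9
 c  1  1  2  3  4  5  6  6  7  8
 a  2  2  2  3  3  4  5  6  7  8
 b  3  2  2  2  3  4  4  5  6  7
 b  4  3  2  2  3  4  4  5  5  6
 c  5  4  3  3  3  4  5  4  5  6
 a  6  5  4  4  3  3  4  5  5  6
 c  7  6  5  5  4  4  4  4  5  6
 c  8  7  6  6  5  5  5  4  5  6
 b  9  8  7  6  6  6  5  5  4  5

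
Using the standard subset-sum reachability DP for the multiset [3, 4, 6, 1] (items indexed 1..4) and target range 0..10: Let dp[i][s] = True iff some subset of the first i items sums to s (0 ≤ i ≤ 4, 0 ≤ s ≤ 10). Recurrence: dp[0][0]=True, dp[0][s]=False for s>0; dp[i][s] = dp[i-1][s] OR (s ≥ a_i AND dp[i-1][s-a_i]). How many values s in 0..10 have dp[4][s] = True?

i\s   0   1   2   3   4   5   6   7   8   9  10
  0   T   F   F   F   F   F   F   F   F   F   F
  1   T   F   F   T   F   F   F   F   F   F   F
  2   T   F   F   T   T   F   F   T   F   F   F
  3   T   F   F   T   T   F   T   T   F   T   T
  4   T   T   F   T   T   T   T   T   T   T   T

10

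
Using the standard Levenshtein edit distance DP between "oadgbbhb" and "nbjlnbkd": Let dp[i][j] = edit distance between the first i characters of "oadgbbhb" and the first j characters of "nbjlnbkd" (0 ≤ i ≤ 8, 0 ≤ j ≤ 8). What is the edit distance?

   ''  n  b  j  l  n  b  k  d
''  0  1  2  3  4  5  6  7  8
 o  1  1  2  3  4  5  6  7  8
 a  2  2  2  3  4  5  6  7  8
 d  3  3  3  3  4  5  6  7  7
 g  4  4  4  4  4  5  6  7  8
 b  5  5  4  5  5  5  5  6  7
 b  6  6  5  5  6  6  5  6  7
 h  7  7  6  6  6  7  6  6  7
 b  8  8  7  7  7  7  7  7  7

7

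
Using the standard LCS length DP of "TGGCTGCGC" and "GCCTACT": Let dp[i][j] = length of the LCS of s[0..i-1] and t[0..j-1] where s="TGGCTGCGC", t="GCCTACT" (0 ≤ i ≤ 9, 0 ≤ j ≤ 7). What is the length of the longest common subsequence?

4

   ''  G  C  C  T  A  C  T
''  0  0  0  0  0  0  0  0
 T  0  0  0  0  1  1  1  1
 G  0  1  1  1  1  1  1  1
 G  0  1  1  1  1  1  1  1
 C  0  1  2  2  2  2  2  2
 T  0  1  2  2  3  3  3  3
 G  0  1  2  2  3  3  3  3
 C  0  1  2  3  3  3  4  4
 G  0  1  2  3  3  3  4  4
 C  0  1  2  3  3  3  4  4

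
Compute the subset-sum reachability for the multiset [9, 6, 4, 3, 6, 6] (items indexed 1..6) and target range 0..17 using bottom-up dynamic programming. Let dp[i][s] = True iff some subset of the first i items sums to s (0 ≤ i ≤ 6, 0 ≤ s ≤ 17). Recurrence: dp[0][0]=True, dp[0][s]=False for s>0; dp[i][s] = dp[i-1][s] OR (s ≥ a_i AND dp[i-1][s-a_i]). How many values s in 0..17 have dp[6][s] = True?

11

i\s   0   1   2   3   4   5   6   7   8   9  10  11  12  13  14  15  16  17
  0   T   F   F   F   F   F   F   F   F   F   F   F   F   F   F   F   F   F
  1   T   F   F   F   F   F   F   F   F   T   F   F   F   F   F   F   F   F
  2   T   F   F   F   F   F   T   F   F   T   F   F   F   F   F   T   F   F
  3   T   F   F   F   T   F   T   F   F   T   T   F   F   T   F   T   F   F
  4   T   F   F   T   T   F   T   T   F   T   T   F   T   T   F   T   T   F
  5   T   F   F   T   T   F   T   T   F   T   T   F   T   T   F   T   T   F
  6   T   F   F   T   T   F   T   T   F   T   T   F   T   T   F   T   T   F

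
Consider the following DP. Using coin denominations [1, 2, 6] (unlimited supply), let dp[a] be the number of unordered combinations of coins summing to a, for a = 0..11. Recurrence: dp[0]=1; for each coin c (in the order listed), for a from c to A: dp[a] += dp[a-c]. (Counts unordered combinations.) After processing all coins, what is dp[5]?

3

after  coin     0     1     2     3     4     5     6     7     8     9    10    11
          1     1     1     1     1     1     1     1     1     1     1     1     1
          2     1     1     2     2     3     3     4     4     5     5     6     6
          6     1     1     2     2     3     3     5     5     7     7     9     9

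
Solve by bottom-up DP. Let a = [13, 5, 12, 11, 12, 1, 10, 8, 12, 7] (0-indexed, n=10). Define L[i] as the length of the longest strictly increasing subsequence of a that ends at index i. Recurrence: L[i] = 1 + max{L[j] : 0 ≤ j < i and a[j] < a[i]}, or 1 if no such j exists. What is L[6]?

2

   i    0    1    2    3    4    5    6    7    8    9
a[i]   13    5   12   11   12    1   10    8   12    7
L[i]    1    1    2    2    3    1    2    2    3    2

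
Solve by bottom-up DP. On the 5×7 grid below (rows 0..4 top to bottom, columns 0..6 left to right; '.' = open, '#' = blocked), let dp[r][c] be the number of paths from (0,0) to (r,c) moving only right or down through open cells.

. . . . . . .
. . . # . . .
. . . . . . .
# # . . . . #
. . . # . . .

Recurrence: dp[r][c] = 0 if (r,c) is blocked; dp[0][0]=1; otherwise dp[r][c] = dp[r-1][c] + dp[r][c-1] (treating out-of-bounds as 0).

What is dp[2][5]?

r\c   0   1   2   3   4   5   6
  0   1   1   1   1   1   1   1
  1   1   2   3   0   1   2   3
  2   1   3   6   6   7   9  12
  3   0   0   6  12  19  28   0
  4   0   0   6   0  19  47  47

9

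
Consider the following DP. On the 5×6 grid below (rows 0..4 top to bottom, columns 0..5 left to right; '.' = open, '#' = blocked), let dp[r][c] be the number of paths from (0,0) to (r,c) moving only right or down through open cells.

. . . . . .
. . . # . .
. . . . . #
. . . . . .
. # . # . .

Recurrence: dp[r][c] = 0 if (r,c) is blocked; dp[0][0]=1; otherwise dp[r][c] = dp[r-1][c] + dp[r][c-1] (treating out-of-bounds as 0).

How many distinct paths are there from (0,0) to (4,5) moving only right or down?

46

r\c   0   1   2   3   4   5
  0   1   1   1   1   1   1
  1   1   2   3   0   1   2
  2   1   3   6   6   7   0
  3   1   4  10  16  23  23
  4   1   0  10   0  23  46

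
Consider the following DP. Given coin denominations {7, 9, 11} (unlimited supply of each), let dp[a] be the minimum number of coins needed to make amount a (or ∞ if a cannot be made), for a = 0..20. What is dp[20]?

2

 a  0  1  2  3  4  5  6  7  8  9 10 11 12 13 14 15 16 17 18 19 20
dp  0  -  -  -  -  -  -  1  -  1  -  1  -  -  2  -  2  -  2  -  2
(- denotes ∞ / unreachable)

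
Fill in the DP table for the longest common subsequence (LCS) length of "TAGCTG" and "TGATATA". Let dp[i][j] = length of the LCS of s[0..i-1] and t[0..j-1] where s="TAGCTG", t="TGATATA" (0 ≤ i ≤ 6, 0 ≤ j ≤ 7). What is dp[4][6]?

   ''  T  G  A  T  A  T  A
''  0  0  0  0  0  0  0  0
 T  0  1  1  1  1  1  1  1
 A  0  1  1  2  2  2  2  2
 G  0  1  2  2  2  2  2  2
 C  0  1  2  2  2  2  2  2
 T  0  1  2  2  3  3  3  3
 G  0  1  2  2  3  3  3  3

2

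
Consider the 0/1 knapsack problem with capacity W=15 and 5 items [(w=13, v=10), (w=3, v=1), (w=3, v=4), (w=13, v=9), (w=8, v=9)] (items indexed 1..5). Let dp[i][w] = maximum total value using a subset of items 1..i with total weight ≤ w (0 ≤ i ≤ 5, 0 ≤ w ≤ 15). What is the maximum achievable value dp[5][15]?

14

i\w   0   1   2   3   4   5   6   7   8   9  10  11  12  13  14  15
  0   0   0   0   0   0   0   0   0   0   0   0   0   0   0   0   0
  1   0   0   0   0   0   0   0   0   0   0   0   0   0  10  10  10
  2   0   0   0   1   1   1   1   1   1   1   1   1   1  10  10  10
  3   0   0   0   4   4   4   5   5   5   5   5   5   5  10  10  10
  4   0   0   0   4   4   4   5   5   5   5   5   5   5  10  10  10
  5   0   0   0   4   4   4   5   5   9   9   9  13  13  13  14  14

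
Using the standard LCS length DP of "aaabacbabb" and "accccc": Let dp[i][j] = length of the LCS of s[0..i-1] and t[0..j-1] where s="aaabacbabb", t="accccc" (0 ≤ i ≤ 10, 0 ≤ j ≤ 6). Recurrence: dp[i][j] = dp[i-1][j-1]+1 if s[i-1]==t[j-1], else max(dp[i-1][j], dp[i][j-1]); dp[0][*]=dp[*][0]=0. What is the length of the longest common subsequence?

2

   ''  a  c  c  c  c  c
''  0  0  0  0  0  0  0
 a  0  1  1  1  1  1  1
 a  0  1  1  1  1  1  1
 a  0  1  1  1  1  1  1
 b  0  1  1  1  1  1  1
 a  0  1  1  1  1  1  1
 c  0  1  2  2  2  2  2
 b  0  1  2  2  2  2  2
 a  0  1  2  2  2  2  2
 b  0  1  2  2  2  2  2
 b  0  1  2  2  2  2  2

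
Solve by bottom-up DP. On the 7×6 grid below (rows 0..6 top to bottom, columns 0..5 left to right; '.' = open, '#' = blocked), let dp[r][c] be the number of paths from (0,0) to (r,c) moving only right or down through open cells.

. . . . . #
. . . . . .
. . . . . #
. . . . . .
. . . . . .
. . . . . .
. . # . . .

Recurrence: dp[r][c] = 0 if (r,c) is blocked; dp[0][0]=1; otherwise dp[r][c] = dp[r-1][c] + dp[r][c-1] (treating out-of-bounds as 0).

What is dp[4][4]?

r\c   0   1   2   3   4   5
  0   1   1   1   1   1   0
  1   1   2   3   4   5   5
  2   1   3   6  10  15   0
  3   1   4  10  20  35  35
  4   1   5  15  35  70 105
  5   1   6  21  56 126 231
  6   1   7   0  56 182 413

70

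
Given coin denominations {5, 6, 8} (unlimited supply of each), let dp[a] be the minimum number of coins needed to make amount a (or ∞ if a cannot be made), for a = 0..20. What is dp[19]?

 a  0  1  2  3  4  5  6  7  8  9 10 11 12 13 14 15 16 17 18 19 20
dp  0  -  -  -  -  1  1  -  1  -  2  2  2  2  2  3  2  3  3  3  3
(- denotes ∞ / unreachable)

3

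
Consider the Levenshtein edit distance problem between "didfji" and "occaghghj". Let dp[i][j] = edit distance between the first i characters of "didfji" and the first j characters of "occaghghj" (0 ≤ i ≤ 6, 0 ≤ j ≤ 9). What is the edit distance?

9

   ''  o  c  c  a  g  h  g  h  j
''  0  1  2  3  4  5  6  7  8  9
 d  1  1  2  3  4  5  6  7  8  9
 i  2  2  2  3  4  5  6  7  8  9
 d  3  3  3  3  4  5  6  7  8  9
 f  4  4  4  4  4  5  6  7  8  9
 j  5  5  5  5  5  5  6  7  8  8
 i  6  6  6  6  6  6  6  7  8  9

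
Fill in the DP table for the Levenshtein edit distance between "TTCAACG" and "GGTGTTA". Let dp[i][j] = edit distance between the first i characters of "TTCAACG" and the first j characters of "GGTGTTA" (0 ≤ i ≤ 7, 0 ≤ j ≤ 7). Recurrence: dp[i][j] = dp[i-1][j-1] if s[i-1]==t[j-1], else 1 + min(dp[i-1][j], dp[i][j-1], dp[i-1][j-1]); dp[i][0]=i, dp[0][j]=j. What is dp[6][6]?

   ''  G  G  T  G  T  T  A
''  0  1  2  3  4  5  6  7
 T  1  1  2  2  3  4  5  6
 T  2  2  2  2  3  3  4  5
 C  3  3  3  3  3  4  4  5
 A  4  4  4  4  4  4  5  4
 A  5  5  5  5  5  5  5  5
 C  6  6  6  6  6  6  6  6
 G  7  6  6  7  6  7  7  7

6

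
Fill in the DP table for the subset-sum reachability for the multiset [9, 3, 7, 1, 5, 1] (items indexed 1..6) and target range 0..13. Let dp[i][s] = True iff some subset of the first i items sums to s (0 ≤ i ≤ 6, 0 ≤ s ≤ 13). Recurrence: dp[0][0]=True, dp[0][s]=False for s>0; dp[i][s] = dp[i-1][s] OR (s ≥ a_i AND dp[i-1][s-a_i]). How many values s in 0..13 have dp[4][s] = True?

i\s   0   1   2   3   4   5   6   7   8   9  10  11  12  13
  0   T   F   F   F   F   F   F   F   F   F   F   F   F   F
  1   T   F   F   F   F   F   F   F   F   T   F   F   F   F
  2   T   F   F   T   F   F   F   F   F   T   F   F   T   F
  3   T   F   F   T   F   F   F   T   F   T   T   F   T   F
  4   T   T   F   T   T   F   F   T   T   T   T   T   T   T
  5   T   T   F   T   T   T   T   T   T   T   T   T   T   T
  6   T   T   T   T   T   T   T   T   T   T   T   T   T   T

11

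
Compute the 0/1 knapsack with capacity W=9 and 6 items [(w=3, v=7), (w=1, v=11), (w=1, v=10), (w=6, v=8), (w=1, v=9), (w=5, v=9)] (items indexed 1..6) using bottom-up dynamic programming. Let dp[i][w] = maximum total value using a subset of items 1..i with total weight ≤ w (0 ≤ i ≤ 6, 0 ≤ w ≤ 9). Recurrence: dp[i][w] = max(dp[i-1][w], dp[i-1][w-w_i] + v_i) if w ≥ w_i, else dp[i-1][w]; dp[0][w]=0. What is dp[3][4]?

21

i\w   0   1   2   3   4   5   6   7   8   9
  0   0   0   0   0   0   0   0   0   0   0
  1   0   0   0   7   7   7   7   7   7   7
  2   0  11  11  11  18  18  18  18  18  18
  3   0  11  21  21  21  28  28  28  28  28
  4   0  11  21  21  21  28  28  28  29  29
  5   0  11  21  30  30  30  37  37  37  38
  6   0  11  21  30  30  30  37  37  39  39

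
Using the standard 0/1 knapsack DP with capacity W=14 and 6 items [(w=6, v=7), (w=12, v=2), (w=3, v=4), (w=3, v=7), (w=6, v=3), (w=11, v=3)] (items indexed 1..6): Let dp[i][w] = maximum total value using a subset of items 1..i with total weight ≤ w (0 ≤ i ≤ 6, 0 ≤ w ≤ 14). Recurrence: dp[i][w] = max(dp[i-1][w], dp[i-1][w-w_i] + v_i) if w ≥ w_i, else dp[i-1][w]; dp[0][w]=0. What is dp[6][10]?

i\w   0   1   2   3   4   5   6   7   8   9  10  11  12  13  14
  0   0   0   0   0   0   0   0   0   0   0   0   0   0   0   0
  1   0   0   0   0   0   0   7   7   7   7   7   7   7   7   7
  2   0   0   0   0   0   0   7   7   7   7   7   7   7   7   7
  3   0   0   0   4   4   4   7   7   7  11  11  11  11  11  11
  4   0   0   0   7   7   7  11  11  11  14  14  14  18  18  18
  5   0   0   0   7   7   7  11  11  11  14  14  14  18  18  18
  6   0   0   0   7   7   7  11  11  11  14  14  14  18  18  18

14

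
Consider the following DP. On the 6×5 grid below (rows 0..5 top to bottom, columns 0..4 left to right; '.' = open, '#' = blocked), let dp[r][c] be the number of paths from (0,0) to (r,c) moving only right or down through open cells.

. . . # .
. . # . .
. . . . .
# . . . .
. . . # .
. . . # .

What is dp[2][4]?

3

r\c   0   1   2   3   4
  0   1   1   1   0   0
  1   1   2   0   0   0
  2   1   3   3   3   3
  3   0   3   6   9  12
  4   0   3   9   0  12
  5   0   3  12   0  12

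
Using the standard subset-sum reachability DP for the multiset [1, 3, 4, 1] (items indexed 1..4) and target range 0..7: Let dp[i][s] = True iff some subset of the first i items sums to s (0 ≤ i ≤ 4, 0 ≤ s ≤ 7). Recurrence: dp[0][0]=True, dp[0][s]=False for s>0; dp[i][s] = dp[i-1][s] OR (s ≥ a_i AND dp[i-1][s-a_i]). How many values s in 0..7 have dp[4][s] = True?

8

i\s   0   1   2   3   4   5   6   7
  0   T   F   F   F   F   F   F   F
  1   T   T   F   F   F   F   F   F
  2   T   T   F   T   T   F   F   F
  3   T   T   F   T   T   T   F   T
  4   T   T   T   T   T   T   T   T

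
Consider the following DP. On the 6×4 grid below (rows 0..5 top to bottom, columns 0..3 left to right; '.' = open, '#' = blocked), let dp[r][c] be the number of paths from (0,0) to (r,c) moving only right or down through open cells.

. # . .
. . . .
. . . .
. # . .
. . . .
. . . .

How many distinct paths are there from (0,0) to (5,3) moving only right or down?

r\c   0   1   2   3
  0   1   0   0   0
  1   1   1   1   1
  2   1   2   3   4
  3   1   0   3   7
  4   1   1   4  11
  5   1   2   6  17

17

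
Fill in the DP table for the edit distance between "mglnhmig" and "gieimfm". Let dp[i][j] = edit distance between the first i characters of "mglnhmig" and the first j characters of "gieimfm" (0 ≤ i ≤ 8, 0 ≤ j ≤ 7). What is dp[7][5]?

5

   ''  g  i  e  i  m  f  m
''  0  1  2  3  4  5  6  7
 m  1  1  2  3  4  4  5  6
 g  2  1  2  3  4  5  5  6
 l  3  2  2  3  4  5  6  6
 n  4  3  3  3  4  5  6  7
 h  5  4  4  4  4  5  6  7
 m  6  5  5  5  5  4  5  6
 i  7  6  5  6  5  5  5  6
 g  8  7  6  6  6  6  6  6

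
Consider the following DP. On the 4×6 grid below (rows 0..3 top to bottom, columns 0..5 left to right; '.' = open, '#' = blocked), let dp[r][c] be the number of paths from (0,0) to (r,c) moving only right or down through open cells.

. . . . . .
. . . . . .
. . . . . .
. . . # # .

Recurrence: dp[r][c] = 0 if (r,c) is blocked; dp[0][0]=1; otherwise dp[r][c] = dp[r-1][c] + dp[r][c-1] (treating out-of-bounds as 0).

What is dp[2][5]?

r\c   0   1   2   3   4   5
  0   1   1   1   1   1   1
  1   1   2   3   4   5   6
  2   1   3   6  10  15  21
  3   1   4  10   0   0  21

21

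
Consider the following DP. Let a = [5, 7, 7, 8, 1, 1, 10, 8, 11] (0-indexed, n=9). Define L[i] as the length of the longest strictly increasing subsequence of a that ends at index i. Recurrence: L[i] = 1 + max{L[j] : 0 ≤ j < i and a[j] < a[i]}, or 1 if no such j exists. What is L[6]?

4

   i    0    1    2    3    4    5    6    7    8
a[i]    5    7    7    8    1    1   10    8   11
L[i]    1    2    2    3    1    1    4    3    5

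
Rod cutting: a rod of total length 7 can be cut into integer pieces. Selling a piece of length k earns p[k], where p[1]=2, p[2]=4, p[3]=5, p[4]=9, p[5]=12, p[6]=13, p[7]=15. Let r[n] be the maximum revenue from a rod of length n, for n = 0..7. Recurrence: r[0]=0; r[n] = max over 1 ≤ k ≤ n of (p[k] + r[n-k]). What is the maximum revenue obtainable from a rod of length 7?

16

   n    0    1    2    3    4    5    6    7
r[n]    0    2    4    6    9   12   14   16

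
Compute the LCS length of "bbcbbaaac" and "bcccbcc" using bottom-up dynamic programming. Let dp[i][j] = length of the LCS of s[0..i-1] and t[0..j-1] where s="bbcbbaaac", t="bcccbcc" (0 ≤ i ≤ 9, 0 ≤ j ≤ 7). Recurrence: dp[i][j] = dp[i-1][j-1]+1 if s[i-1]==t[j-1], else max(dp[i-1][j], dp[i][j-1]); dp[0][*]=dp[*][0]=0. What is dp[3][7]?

3

   ''  b  c  c  c  b  c  c
''  0  0  0  0  0  0  0  0
 b  0  1  1  1  1  1  1  1
 b  0  1  1  1  1  2  2  2
 c  0  1  2  2  2  2  3  3
 b  0  1  2  2  2  3  3  3
 b  0  1  2  2  2  3  3  3
 a  0  1  2  2  2  3  3  3
 a  0  1  2  2  2  3  3  3
 a  0  1  2  2  2  3  3  3
 c  0  1  2  3  3  3  4  4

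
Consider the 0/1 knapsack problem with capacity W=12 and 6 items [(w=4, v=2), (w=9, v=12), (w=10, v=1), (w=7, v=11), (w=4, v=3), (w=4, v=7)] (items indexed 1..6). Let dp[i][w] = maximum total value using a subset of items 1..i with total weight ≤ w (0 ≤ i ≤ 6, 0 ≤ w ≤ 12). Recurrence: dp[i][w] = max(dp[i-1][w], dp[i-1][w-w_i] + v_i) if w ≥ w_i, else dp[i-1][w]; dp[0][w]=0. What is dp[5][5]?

i\w   0   1   2   3   4   5   6   7   8   9  10  11  12
  0   0   0   0   0   0   0   0   0   0   0   0   0   0
  1   0   0   0   0   2   2   2   2   2   2   2   2   2
  2   0   0   0   0   2   2   2   2   2  12  12  12  12
  3   0   0   0   0   2   2   2   2   2  12  12  12  12
  4   0   0   0   0   2   2   2  11  11  12  12  13  13
  5   0   0   0   0   3   3   3  11  11  12  12  14  14
  6   0   0   0   0   7   7   7  11  11  12  12  18  18

3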